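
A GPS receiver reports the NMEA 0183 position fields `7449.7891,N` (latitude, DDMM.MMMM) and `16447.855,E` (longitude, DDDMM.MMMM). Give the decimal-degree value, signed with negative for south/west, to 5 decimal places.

Lat: split at 2 digits → 74° and 49.7891′; 74 + 49.7891/60 = 74.829818
N → positive
Lon: degrees = first 3 digits = 164, minutes = 47.855; 164 + 47.855/60 = 164.797583
E ⇒ keep positive

74.82982, 164.79758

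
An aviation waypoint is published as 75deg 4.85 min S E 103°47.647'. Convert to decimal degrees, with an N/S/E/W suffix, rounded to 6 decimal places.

75.080833° S, 103.794117° E

Lat: 75 + 4.85/60 = 75.0808333
Lon: 47.647′ = 0.794117°; total 103.7941167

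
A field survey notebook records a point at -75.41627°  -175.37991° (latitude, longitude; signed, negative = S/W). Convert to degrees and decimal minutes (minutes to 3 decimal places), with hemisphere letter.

75° 24.976′ S, 175° 22.795′ W

Latitude is negative → S; |value| = 75.416270
Lat: fractional part 0.416270 → 24.97620 minutes
Longitude is negative → W; |value| = 175.379910
Longitude: 175° + 0.379910 × 60 = 175° 22.79460′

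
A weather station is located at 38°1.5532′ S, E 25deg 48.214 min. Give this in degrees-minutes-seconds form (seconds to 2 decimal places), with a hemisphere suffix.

38°01′33.19″ S, 25°48′12.84″ E

Latitude: 1.55320′ → 1′ and 0.55320 × 60 = 33.1920″
Longitude: 48.21400′ → 48′ and 0.21400 × 60 = 12.8400″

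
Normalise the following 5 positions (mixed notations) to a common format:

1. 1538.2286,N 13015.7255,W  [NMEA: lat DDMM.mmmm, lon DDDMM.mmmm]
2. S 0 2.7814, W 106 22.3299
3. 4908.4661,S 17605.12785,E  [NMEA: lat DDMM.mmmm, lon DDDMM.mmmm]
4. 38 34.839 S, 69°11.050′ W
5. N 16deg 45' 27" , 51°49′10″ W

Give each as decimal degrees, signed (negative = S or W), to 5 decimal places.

Point 1:
  Lat: degrees = first 2 digits = 15, minutes = 38.2286; 15 + 38.2286/60 = 15.637143
  N → positive
  Lon: split at 3 digits → 130° and 15.7255′; 130 + 15.7255/60 = 130.262092
  W ⇒ negate
Point 2:
  Latitude: 0 + 2.7814/60 = 0.046357
  S ⇒ negate
  Longitude: 22.3299′ = 0.372165°; total 106.372165
  W → negative
Point 3:
  φ: degrees = first 2 digits = 49, minutes = 8.4661; 49 + 8.4661/60 = 49.141102
  S → negative
  λ: split at 3 digits → 176° and 5.12785′; 176 + 5.12785/60 = 176.085464
  E → positive
Point 4:
  Lat: 34.839′ = 0.580650°; total 38.580650
  S ⇒ negate
  λ: 69 + 11.05/60 = 69.184167
  W ⇒ negate
Point 5:
  Lat: 16° + 45/60 + 27/3600 = 16 + 0.750000 + 0.007500 = 16.757500
  N ⇒ keep positive
  Lon: 51° + 49/60 + 10/3600 = 51 + 0.816667 + 0.002778 = 51.819444
  hemisphere W, so the sign is −

1. 15.63714, -130.26209
2. -0.04636, -106.37217
3. -49.14110, 176.08546
4. -38.58065, -69.18417
5. 16.75750, -51.81944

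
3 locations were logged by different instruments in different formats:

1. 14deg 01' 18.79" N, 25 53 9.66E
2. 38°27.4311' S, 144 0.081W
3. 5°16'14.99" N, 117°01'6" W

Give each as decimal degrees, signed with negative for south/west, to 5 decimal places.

Point 1:
  φ: 1′ + 18.79″ = 1.31317′; 14 + 1.31317/60 = 14.021886
  N ⇒ keep positive
  Lon: 25° + 53/60 + 9.66/3600 = 25 + 0.883333 + 0.002683 = 25.886017
  E → positive
Point 2:
  Latitude: 38 + 27.4311/60 = 38.457185
  S → negative
  λ: 0.081′ = 0.001350°; total 144.001350
  hemisphere W, so the sign is −
Point 3:
  Latitude: 5 + 16/60 + 14.99/3600 = 5.270831
  N ⇒ keep positive
  λ: 117° + 1/60 + 6/3600 = 117 + 0.016667 + 0.001667 = 117.018333
  hemisphere W, so the sign is −

1. 14.02189, 25.88602
2. -38.45719, -144.00135
3. 5.27083, -117.01833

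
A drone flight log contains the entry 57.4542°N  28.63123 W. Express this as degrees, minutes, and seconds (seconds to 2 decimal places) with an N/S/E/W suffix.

57°27′15.12″ N, 28°37′52.43″ W

Latitude: 0.454200 × 60 = 27.25200′ → 27′, remainder × 60 = 15.1200″
Longitude: whole degrees 28; 37.87380′ → 37′ and 52.4280″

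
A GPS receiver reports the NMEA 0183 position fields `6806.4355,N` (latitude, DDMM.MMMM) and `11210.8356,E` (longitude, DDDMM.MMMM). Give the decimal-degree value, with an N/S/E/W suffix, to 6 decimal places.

Lat: split at 2 digits → 68° and 6.4355′; 68 + 6.4355/60 = 68.1072583
Longitude: degrees = first 3 digits = 112, minutes = 10.8356; 112 + 10.8356/60 = 112.1805933

68.107258° N, 112.180593° E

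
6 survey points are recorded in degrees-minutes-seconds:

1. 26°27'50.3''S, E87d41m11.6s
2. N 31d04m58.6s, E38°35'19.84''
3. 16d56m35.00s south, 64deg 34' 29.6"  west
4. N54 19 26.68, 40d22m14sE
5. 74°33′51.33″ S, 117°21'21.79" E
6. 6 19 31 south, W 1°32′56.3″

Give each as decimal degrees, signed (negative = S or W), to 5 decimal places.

1. -26.46397, 87.68656
2. 31.08294, 38.58884
3. -16.94306, -64.57489
4. 54.32408, 40.37056
5. -74.56426, 117.35605
6. -6.32528, -1.54897

Point 1:
  φ: 26 + 27/60 + 50.3/3600 = 26.463972
  hemisphere S, so the sign is −
  Longitude: 87° + 41/60 + 11.6/3600 = 87 + 0.683333 + 0.003222 = 87.686556
  E ⇒ keep positive
Point 2:
  Latitude: 4′ + 58.6″ = 4.97667′; 31 + 4.97667/60 = 31.082944
  N → positive
  Lon: 35′ + 19.84″ = 35.33067′; 38 + 35.33067/60 = 38.588844
  E ⇒ keep positive
Point 3:
  Lat: 16 + 56/60 + 35/3600 = 16.943056
  S ⇒ negate
  Lon: 34′ + 29.6″ = 34.49333′; 64 + 34.49333/60 = 64.574889
  hemisphere W, so the sign is −
Point 4:
  φ: 54 + 19/60 + 26.68/3600 = 54.324078
  N ⇒ keep positive
  Lon: 22′ + 14″ = 22.23333′; 40 + 22.23333/60 = 40.370556
  E ⇒ keep positive
Point 5:
  Lat: 74° + 33/60 + 51.33/3600 = 74 + 0.550000 + 0.014258 = 74.564258
  S → negative
  Lon: 117 + 21/60 + 21.79/3600 = 117.356053
  E ⇒ keep positive
Point 6:
  φ: 6 + 19/60 + 31/3600 = 6.325278
  S → negative
  Longitude: 1° + 32/60 + 56.3/3600 = 1 + 0.533333 + 0.015639 = 1.548972
  W → negative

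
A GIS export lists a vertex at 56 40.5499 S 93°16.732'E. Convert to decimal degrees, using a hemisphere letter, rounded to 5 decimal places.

Lat: 40.5499′ = 0.675832°; total 56.675832
λ: 16.732′ = 0.278867°; total 93.278867

56.67583° S, 93.27887° E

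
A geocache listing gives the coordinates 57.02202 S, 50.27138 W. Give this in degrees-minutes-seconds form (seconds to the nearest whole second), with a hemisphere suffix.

57°01′19″ S, 50°16′17″ W

Lat: 0.022020 × 60 = 1.32120′ → 1′, remainder × 60 = 19.27″
λ: 0.271380 × 60 = 16.28280′ → 16′, remainder × 60 = 16.97″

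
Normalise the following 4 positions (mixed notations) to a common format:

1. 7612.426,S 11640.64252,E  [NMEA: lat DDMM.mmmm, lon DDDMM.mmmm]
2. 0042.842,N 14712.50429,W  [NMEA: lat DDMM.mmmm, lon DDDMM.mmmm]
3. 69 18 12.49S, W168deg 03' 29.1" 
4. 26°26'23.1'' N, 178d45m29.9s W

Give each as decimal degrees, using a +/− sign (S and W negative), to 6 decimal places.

Point 1:
  Lat: degrees = first 2 digits = 76, minutes = 12.426; 76 + 12.426/60 = 76.2071000
  hemisphere S, so the sign is −
  Longitude: split at 3 digits → 116° and 40.64252′; 116 + 40.64252/60 = 116.6773753
  E ⇒ keep positive
Point 2:
  Lat: degrees = first 2 digits = 0, minutes = 42.842; 0 + 42.842/60 = 0.7140333
  N ⇒ keep positive
  Longitude: degrees = first 3 digits = 147, minutes = 12.50429; 147 + 12.50429/60 = 147.2084048
  W → negative
Point 3:
  φ: 18′ + 12.49″ = 18.20817′; 69 + 18.20817/60 = 69.3034694
  hemisphere S, so the sign is −
  λ: 168 + 3/60 + 29.1/3600 = 168.0580833
  W → negative
Point 4:
  Latitude: 26° + 26/60 + 23.1/3600 = 26 + 0.433333 + 0.006417 = 26.4397500
  N ⇒ keep positive
  Lon: 178° + 45/60 + 29.9/3600 = 178 + 0.750000 + 0.008306 = 178.7583056
  hemisphere W, so the sign is −

1. -76.207100, 116.677375
2. 0.714033, -147.208405
3. -69.303469, -168.058083
4. 26.439750, -178.758306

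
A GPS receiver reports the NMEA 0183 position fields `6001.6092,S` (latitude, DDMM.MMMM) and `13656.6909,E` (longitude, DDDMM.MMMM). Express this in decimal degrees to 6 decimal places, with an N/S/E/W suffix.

Latitude: split at 2 digits → 60° and 1.6092′; 60 + 1.6092/60 = 60.0268200
Longitude: split at 3 digits → 136° and 56.6909′; 136 + 56.6909/60 = 136.9448483

60.026820° S, 136.944848° E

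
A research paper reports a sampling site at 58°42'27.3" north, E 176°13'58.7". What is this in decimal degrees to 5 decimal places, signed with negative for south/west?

58.70758, 176.23297

φ: 58° + 42/60 + 27.3/3600 = 58 + 0.700000 + 0.007583 = 58.707583
N → positive
Lon: 176 + 13/60 + 58.7/3600 = 176.232972
E ⇒ keep positive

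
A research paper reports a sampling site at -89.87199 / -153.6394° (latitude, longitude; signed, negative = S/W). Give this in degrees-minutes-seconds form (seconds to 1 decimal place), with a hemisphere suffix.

Latitude is negative → S; |value| = 89.871990
φ: 0.871990 × 60 = 52.31940′ → 52′, remainder × 60 = 19.164″
Longitude is negative → W; |value| = 153.639400
Longitude: whole degrees 153; 38.36400′ → 38′ and 21.840″

89°52′19.2″ S, 153°38′21.8″ W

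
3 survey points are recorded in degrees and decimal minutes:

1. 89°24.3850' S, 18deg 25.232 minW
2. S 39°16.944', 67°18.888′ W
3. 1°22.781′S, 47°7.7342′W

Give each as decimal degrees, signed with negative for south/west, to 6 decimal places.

1. -89.406417, -18.420533
2. -39.282400, -67.314800
3. -1.379683, -47.128903

Point 1:
  φ: 24.385′ = 0.406417°; total 89.4064167
  hemisphere S, so the sign is −
  λ: 25.232′ = 0.420533°; total 18.4205333
  W → negative
Point 2:
  Latitude: 16.944′ = 0.282400°; total 39.2824000
  S → negative
  Longitude: 18.888′ = 0.314800°; total 67.3148000
  W ⇒ negate
Point 3:
  Lat: 1 + 22.781/60 = 1.3796833
  hemisphere S, so the sign is −
  λ: 47 + 7.7342/60 = 47.1289033
  hemisphere W, so the sign is −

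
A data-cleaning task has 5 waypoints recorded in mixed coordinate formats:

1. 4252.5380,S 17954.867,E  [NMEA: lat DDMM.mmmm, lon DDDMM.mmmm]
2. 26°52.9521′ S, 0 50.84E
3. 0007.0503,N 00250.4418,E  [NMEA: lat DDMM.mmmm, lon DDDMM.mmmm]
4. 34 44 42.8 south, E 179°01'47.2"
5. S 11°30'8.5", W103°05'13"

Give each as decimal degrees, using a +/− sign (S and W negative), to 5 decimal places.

Point 1:
  φ: degrees = first 2 digits = 42, minutes = 52.538; 42 + 52.538/60 = 42.875633
  hemisphere S, so the sign is −
  Lon: degrees = first 3 digits = 179, minutes = 54.867; 179 + 54.867/60 = 179.914450
  E ⇒ keep positive
Point 2:
  Lat: 26 + 52.9521/60 = 26.882535
  hemisphere S, so the sign is −
  Lon: 0 + 50.84/60 = 0.847333
  E → positive
Point 3:
  φ: split at 2 digits → 00° and 7.0503′; 0 + 7.0503/60 = 0.117505
  N → positive
  λ: degrees = first 3 digits = 2, minutes = 50.4418; 2 + 50.4418/60 = 2.840697
  E ⇒ keep positive
Point 4:
  φ: 44′ + 42.8″ = 44.71333′; 34 + 44.71333/60 = 34.745222
  S ⇒ negate
  Lon: 1′ + 47.2″ = 1.78667′; 179 + 1.78667/60 = 179.029778
  E ⇒ keep positive
Point 5:
  Lat: 11° + 30/60 + 8.5/3600 = 11 + 0.500000 + 0.002361 = 11.502361
  S ⇒ negate
  Lon: 103° + 5/60 + 13/3600 = 103 + 0.083333 + 0.003611 = 103.086944
  W ⇒ negate

1. -42.87563, 179.91445
2. -26.88254, 0.84733
3. 0.11751, 2.84070
4. -34.74522, 179.02978
5. -11.50236, -103.08694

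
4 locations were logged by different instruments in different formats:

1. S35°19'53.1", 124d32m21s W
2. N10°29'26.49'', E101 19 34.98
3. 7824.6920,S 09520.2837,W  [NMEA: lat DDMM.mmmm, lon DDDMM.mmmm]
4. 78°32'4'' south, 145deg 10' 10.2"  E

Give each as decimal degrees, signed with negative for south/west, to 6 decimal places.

Point 1:
  φ: 19′ + 53.1″ = 19.88500′; 35 + 19.88500/60 = 35.3314167
  S → negative
  λ: 124° + 32/60 + 21/3600 = 124 + 0.533333 + 0.005833 = 124.5391667
  W → negative
Point 2:
  Latitude: 10° + 29/60 + 26.49/3600 = 10 + 0.483333 + 0.007358 = 10.4906917
  N → positive
  λ: 101° + 19/60 + 34.98/3600 = 101 + 0.316667 + 0.009717 = 101.3263833
  E ⇒ keep positive
Point 3:
  Latitude: split at 2 digits → 78° and 24.692′; 78 + 24.692/60 = 78.4115333
  S ⇒ negate
  λ: split at 3 digits → 095° and 20.2837′; 95 + 20.2837/60 = 95.3380617
  hemisphere W, so the sign is −
Point 4:
  φ: 78° + 32/60 + 4/3600 = 78 + 0.533333 + 0.001111 = 78.5344444
  S ⇒ negate
  λ: 145° + 10/60 + 10.2/3600 = 145 + 0.166667 + 0.002833 = 145.1695000
  E ⇒ keep positive

1. -35.331417, -124.539167
2. 10.490692, 101.326383
3. -78.411533, -95.338062
4. -78.534444, 145.169500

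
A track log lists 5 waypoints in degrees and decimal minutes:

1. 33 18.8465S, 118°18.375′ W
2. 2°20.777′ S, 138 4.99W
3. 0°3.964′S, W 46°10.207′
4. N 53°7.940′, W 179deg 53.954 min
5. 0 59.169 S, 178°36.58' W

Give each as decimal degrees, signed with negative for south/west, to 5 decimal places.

1. -33.31411, -118.30625
2. -2.34628, -138.08317
3. -0.06607, -46.17012
4. 53.13233, -179.89923
5. -0.98615, -178.60967

Point 1:
  φ: 18.8465′ = 0.314108°; total 33.314108
  hemisphere S, so the sign is −
  λ: 118 + 18.375/60 = 118.306250
  W → negative
Point 2:
  Lat: 2 + 20.777/60 = 2.346283
  S → negative
  Lon: 4.99′ = 0.083167°; total 138.083167
  W ⇒ negate
Point 3:
  φ: 0 + 3.964/60 = 0.066067
  hemisphere S, so the sign is −
  Lon: 10.207′ = 0.170117°; total 46.170117
  W → negative
Point 4:
  φ: 7.94′ = 0.132333°; total 53.132333
  N → positive
  λ: 53.954′ = 0.899233°; total 179.899233
  hemisphere W, so the sign is −
Point 5:
  Latitude: 59.169′ = 0.986150°; total 0.986150
  S → negative
  Longitude: 36.58′ = 0.609667°; total 178.609667
  W ⇒ negate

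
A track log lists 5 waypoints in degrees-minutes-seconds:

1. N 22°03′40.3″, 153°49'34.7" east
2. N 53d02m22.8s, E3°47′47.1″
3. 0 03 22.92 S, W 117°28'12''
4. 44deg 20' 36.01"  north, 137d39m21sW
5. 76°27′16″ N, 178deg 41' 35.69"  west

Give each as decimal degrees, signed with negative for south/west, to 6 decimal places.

1. 22.061194, 153.826306
2. 53.039667, 3.796417
3. -0.056367, -117.470000
4. 44.343336, -137.655833
5. 76.454444, -178.693247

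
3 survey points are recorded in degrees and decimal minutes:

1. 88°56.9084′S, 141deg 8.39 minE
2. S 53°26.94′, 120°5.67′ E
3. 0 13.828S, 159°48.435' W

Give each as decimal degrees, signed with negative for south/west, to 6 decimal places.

Point 1:
  Latitude: 88 + 56.9084/60 = 88.9484733
  S ⇒ negate
  λ: 8.39′ = 0.139833°; total 141.1398333
  E → positive
Point 2:
  φ: 26.94′ = 0.449000°; total 53.4490000
  S ⇒ negate
  λ: 5.67′ = 0.094500°; total 120.0945000
  E → positive
Point 3:
  Latitude: 13.828′ = 0.230467°; total 0.2304667
  S → negative
  Lon: 159 + 48.435/60 = 159.8072500
  W ⇒ negate

1. -88.948473, 141.139833
2. -53.449000, 120.094500
3. -0.230467, -159.807250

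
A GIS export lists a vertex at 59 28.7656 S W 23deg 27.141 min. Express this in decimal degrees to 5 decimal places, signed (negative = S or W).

Latitude: 59 + 28.7656/60 = 59.479427
S ⇒ negate
λ: 27.141′ = 0.452350°; total 23.452350
W → negative

-59.47943, -23.45235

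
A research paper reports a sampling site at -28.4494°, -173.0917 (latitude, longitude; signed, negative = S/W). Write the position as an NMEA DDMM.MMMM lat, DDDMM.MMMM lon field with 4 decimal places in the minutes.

2826.9640,S / 17305.5020,W

Latitude is negative → S; |value| = 28.449400
φ: fractional part 0.449400 → 26.964000 minutes
Longitude is negative → W; |value| = 173.091700
Lon: minutes = (173.091700 − 173) × 60 = 5.502000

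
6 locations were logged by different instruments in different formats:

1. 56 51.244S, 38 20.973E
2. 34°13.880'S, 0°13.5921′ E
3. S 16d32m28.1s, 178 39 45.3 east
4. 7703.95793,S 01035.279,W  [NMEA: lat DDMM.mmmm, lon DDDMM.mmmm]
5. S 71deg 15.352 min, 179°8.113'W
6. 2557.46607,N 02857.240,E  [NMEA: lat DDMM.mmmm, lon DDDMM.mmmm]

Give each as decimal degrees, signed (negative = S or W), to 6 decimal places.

Point 1:
  Lat: 56 + 51.244/60 = 56.8540667
  S ⇒ negate
  λ: 20.973′ = 0.349550°; total 38.3495500
  E ⇒ keep positive
Point 2:
  φ: 13.88′ = 0.231333°; total 34.2313333
  hemisphere S, so the sign is −
  Longitude: 13.5921′ = 0.226535°; total 0.2265350
  E ⇒ keep positive
Point 3:
  φ: 16° + 32/60 + 28.1/3600 = 16 + 0.533333 + 0.007806 = 16.5411389
  S ⇒ negate
  Lon: 39′ + 45.3″ = 39.75500′; 178 + 39.75500/60 = 178.6625833
  E → positive
Point 4:
  φ: degrees = first 2 digits = 77, minutes = 3.95793; 77 + 3.95793/60 = 77.0659655
  S ⇒ negate
  Longitude: split at 3 digits → 010° and 35.279′; 10 + 35.279/60 = 10.5879833
  hemisphere W, so the sign is −
Point 5:
  Latitude: 15.352′ = 0.255867°; total 71.2558667
  S → negative
  Longitude: 8.113′ = 0.135217°; total 179.1352167
  W → negative
Point 6:
  Lat: split at 2 digits → 25° and 57.46607′; 25 + 57.46607/60 = 25.9577678
  N ⇒ keep positive
  Longitude: split at 3 digits → 028° and 57.24′; 28 + 57.24/60 = 28.9540000
  E → positive

1. -56.854067, 38.349550
2. -34.231333, 0.226535
3. -16.541139, 178.662583
4. -77.065966, -10.587983
5. -71.255867, -179.135217
6. 25.957768, 28.954000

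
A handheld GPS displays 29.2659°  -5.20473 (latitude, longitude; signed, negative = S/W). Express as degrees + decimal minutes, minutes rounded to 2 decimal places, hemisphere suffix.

29° 15.95′ N, 5° 12.28′ W

Latitude: fractional part 0.265900 → 15.9540 minutes
Longitude is negative → W; |value| = 5.204730
Longitude: minutes = (5.204730 − 5) × 60 = 12.2838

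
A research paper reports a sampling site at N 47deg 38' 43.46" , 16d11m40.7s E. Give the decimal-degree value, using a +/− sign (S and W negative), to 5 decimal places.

Latitude: 47 + 38/60 + 43.46/3600 = 47.645406
N ⇒ keep positive
λ: 11′ + 40.7″ = 11.67833′; 16 + 11.67833/60 = 16.194639
E → positive

47.64541, 16.19464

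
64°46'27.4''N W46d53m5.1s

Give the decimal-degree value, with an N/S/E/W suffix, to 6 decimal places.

64.774278° N, 46.884750° W

Latitude: 46′ + 27.4″ = 46.45667′; 64 + 46.45667/60 = 64.7742778
λ: 53′ + 5.1″ = 53.08500′; 46 + 53.08500/60 = 46.8847500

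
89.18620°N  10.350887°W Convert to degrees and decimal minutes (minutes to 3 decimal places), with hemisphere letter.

89° 11.172′ N, 10° 21.053′ W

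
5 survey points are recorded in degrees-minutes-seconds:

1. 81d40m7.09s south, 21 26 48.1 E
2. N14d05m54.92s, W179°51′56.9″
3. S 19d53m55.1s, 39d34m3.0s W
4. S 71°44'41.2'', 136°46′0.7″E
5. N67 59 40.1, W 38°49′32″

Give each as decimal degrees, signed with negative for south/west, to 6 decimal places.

Point 1:
  Lat: 81° + 40/60 + 7.09/3600 = 81 + 0.666667 + 0.001969 = 81.6686361
  S ⇒ negate
  λ: 21 + 26/60 + 48.1/3600 = 21.4466944
  E → positive
Point 2:
  φ: 14 + 5/60 + 54.92/3600 = 14.0985889
  N ⇒ keep positive
  λ: 179 + 51/60 + 56.9/3600 = 179.8658056
  hemisphere W, so the sign is −
Point 3:
  φ: 53′ + 55.1″ = 53.91833′; 19 + 53.91833/60 = 19.8986389
  S → negative
  Lon: 39° + 34/60 + 3/3600 = 39 + 0.566667 + 0.000833 = 39.5675000
  W → negative
Point 4:
  Latitude: 71 + 44/60 + 41.2/3600 = 71.7447778
  hemisphere S, so the sign is −
  λ: 46′ + 0.7″ = 46.01167′; 136 + 46.01167/60 = 136.7668611
  E ⇒ keep positive
Point 5:
  φ: 67 + 59/60 + 40.1/3600 = 67.9944722
  N ⇒ keep positive
  Longitude: 38° + 49/60 + 32/3600 = 38 + 0.816667 + 0.008889 = 38.8255556
  W → negative

1. -81.668636, 21.446694
2. 14.098589, -179.865806
3. -19.898639, -39.567500
4. -71.744778, 136.766861
5. 67.994472, -38.825556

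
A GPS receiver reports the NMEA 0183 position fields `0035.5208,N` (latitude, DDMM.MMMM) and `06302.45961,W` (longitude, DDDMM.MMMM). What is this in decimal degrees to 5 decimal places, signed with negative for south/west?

0.59201, -63.04099

φ: degrees = first 2 digits = 0, minutes = 35.5208; 0 + 35.5208/60 = 0.592013
N ⇒ keep positive
λ: split at 3 digits → 063° and 2.45961′; 63 + 2.45961/60 = 63.040994
hemisphere W, so the sign is −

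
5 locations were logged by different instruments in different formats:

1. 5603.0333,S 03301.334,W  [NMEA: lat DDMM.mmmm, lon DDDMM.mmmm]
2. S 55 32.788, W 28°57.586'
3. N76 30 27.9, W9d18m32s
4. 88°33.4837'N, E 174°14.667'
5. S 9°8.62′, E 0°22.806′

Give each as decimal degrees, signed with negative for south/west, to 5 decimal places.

Point 1:
  Latitude: split at 2 digits → 56° and 3.0333′; 56 + 3.0333/60 = 56.050555
  S ⇒ negate
  Lon: degrees = first 3 digits = 33, minutes = 1.334; 33 + 1.334/60 = 33.022233
  hemisphere W, so the sign is −
Point 2:
  Lat: 32.788′ = 0.546467°; total 55.546467
  hemisphere S, so the sign is −
  Longitude: 28 + 57.586/60 = 28.959767
  W → negative
Point 3:
  Latitude: 76 + 30/60 + 27.9/3600 = 76.507750
  N ⇒ keep positive
  Lon: 9 + 18/60 + 32/3600 = 9.308889
  W → negative
Point 4:
  φ: 88 + 33.4837/60 = 88.558062
  N ⇒ keep positive
  Longitude: 14.667′ = 0.244450°; total 174.244450
  E ⇒ keep positive
Point 5:
  Latitude: 9 + 8.62/60 = 9.143667
  S ⇒ negate
  Lon: 22.806′ = 0.380100°; total 0.380100
  E ⇒ keep positive

1. -56.05056, -33.02223
2. -55.54647, -28.95977
3. 76.50775, -9.30889
4. 88.55806, 174.24445
5. -9.14367, 0.38010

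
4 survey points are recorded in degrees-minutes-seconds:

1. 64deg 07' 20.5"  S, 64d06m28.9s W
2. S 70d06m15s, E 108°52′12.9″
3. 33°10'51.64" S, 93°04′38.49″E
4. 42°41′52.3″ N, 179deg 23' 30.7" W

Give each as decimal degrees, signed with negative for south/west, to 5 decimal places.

Point 1:
  Lat: 7′ + 20.5″ = 7.34167′; 64 + 7.34167/60 = 64.122361
  S ⇒ negate
  Lon: 64 + 6/60 + 28.9/3600 = 64.108028
  hemisphere W, so the sign is −
Point 2:
  Latitude: 70 + 6/60 + 15/3600 = 70.104167
  S ⇒ negate
  Longitude: 52′ + 12.9″ = 52.21500′; 108 + 52.21500/60 = 108.870250
  E → positive
Point 3:
  φ: 33° + 10/60 + 51.64/3600 = 33 + 0.166667 + 0.014344 = 33.181011
  S ⇒ negate
  λ: 93° + 4/60 + 38.49/3600 = 93 + 0.066667 + 0.010692 = 93.077358
  E → positive
Point 4:
  Latitude: 41′ + 52.3″ = 41.87167′; 42 + 41.87167/60 = 42.697861
  N → positive
  λ: 23′ + 30.7″ = 23.51167′; 179 + 23.51167/60 = 179.391861
  W → negative

1. -64.12236, -64.10803
2. -70.10417, 108.87025
3. -33.18101, 93.07736
4. 42.69786, -179.39186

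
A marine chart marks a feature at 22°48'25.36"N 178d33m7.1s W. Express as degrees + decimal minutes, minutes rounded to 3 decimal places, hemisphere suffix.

22° 48.423′ N, 178° 33.118′ W

Latitude: seconds/60 = 0.42267; minutes = 48 + 0.42267 = 48.42267
Longitude: seconds/60 = 0.11833; minutes = 33 + 0.11833 = 33.11833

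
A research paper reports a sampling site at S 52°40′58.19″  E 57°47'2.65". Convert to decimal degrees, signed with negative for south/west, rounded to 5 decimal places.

φ: 52° + 40/60 + 58.19/3600 = 52 + 0.666667 + 0.016164 = 52.682831
S → negative
Longitude: 47′ + 2.65″ = 47.04417′; 57 + 47.04417/60 = 57.784069
E → positive

-52.68283, 57.78407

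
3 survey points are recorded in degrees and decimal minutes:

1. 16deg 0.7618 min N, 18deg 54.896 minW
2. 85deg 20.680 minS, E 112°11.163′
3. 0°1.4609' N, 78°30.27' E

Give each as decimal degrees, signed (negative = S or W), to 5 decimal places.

Point 1:
  φ: 16 + 0.7618/60 = 16.012697
  N ⇒ keep positive
  λ: 54.896′ = 0.914933°; total 18.914933
  W → negative
Point 2:
  Latitude: 85 + 20.68/60 = 85.344667
  hemisphere S, so the sign is −
  Lon: 11.163′ = 0.186050°; total 112.186050
  E ⇒ keep positive
Point 3:
  Latitude: 0 + 1.4609/60 = 0.024348
  N → positive
  Longitude: 30.27′ = 0.504500°; total 78.504500
  E → positive

1. 16.01270, -18.91493
2. -85.34467, 112.18605
3. 0.02435, 78.50450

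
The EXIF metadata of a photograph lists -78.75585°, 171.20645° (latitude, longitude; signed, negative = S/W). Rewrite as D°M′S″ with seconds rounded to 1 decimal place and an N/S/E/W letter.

78°45′21.1″ S, 171°12′23.2″ E

Latitude is negative → S; |value| = 78.755850
Latitude: 0.755850 × 60 = 45.35100′ → 45′, remainder × 60 = 21.060″
λ: 0.206450 × 60 = 12.38700′ → 12′, remainder × 60 = 23.220″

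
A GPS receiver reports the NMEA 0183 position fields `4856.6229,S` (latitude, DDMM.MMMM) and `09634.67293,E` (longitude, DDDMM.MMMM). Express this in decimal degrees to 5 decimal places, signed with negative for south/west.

-48.94372, 96.57788

φ: degrees = first 2 digits = 48, minutes = 56.6229; 48 + 56.6229/60 = 48.943715
hemisphere S, so the sign is −
Lon: degrees = first 3 digits = 96, minutes = 34.67293; 96 + 34.67293/60 = 96.577882
E ⇒ keep positive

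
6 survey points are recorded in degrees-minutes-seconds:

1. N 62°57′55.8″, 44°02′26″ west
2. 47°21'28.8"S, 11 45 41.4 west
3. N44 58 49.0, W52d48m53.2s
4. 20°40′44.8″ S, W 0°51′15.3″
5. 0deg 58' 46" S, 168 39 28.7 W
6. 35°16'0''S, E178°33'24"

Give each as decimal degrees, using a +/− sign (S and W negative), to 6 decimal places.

1. 62.965500, -44.040556
2. -47.358000, -11.761500
3. 44.980278, -52.814778
4. -20.679111, -0.854250
5. -0.979444, -168.657972
6. -35.266667, 178.556667

Point 1:
  φ: 62° + 57/60 + 55.8/3600 = 62 + 0.950000 + 0.015500 = 62.9655000
  N ⇒ keep positive
  λ: 44° + 2/60 + 26/3600 = 44 + 0.033333 + 0.007222 = 44.0405556
  W ⇒ negate
Point 2:
  Lat: 47 + 21/60 + 28.8/3600 = 47.3580000
  S → negative
  λ: 11° + 45/60 + 41.4/3600 = 11 + 0.750000 + 0.011500 = 11.7615000
  hemisphere W, so the sign is −
Point 3:
  Lat: 58′ + 49″ = 58.81667′; 44 + 58.81667/60 = 44.9802778
  N ⇒ keep positive
  λ: 52 + 48/60 + 53.2/3600 = 52.8147778
  hemisphere W, so the sign is −
Point 4:
  φ: 20° + 40/60 + 44.8/3600 = 20 + 0.666667 + 0.012444 = 20.6791111
  S ⇒ negate
  Lon: 0 + 51/60 + 15.3/3600 = 0.8542500
  W ⇒ negate
Point 5:
  φ: 0° + 58/60 + 46/3600 = 0 + 0.966667 + 0.012778 = 0.9794444
  hemisphere S, so the sign is −
  Longitude: 168° + 39/60 + 28.7/3600 = 168 + 0.650000 + 0.007972 = 168.6579722
  W ⇒ negate
Point 6:
  Lat: 35 + 16/60 + 0/3600 = 35.2666667
  S → negative
  λ: 178° + 33/60 + 24/3600 = 178 + 0.550000 + 0.006667 = 178.5566667
  E → positive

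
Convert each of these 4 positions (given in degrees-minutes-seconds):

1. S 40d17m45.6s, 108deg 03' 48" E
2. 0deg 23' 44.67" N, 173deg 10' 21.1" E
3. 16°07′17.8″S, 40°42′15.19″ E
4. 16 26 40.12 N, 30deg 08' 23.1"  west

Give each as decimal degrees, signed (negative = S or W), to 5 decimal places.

Point 1:
  Latitude: 17′ + 45.6″ = 17.76000′; 40 + 17.76000/60 = 40.296000
  S ⇒ negate
  Longitude: 3′ + 48″ = 3.80000′; 108 + 3.80000/60 = 108.063333
  E → positive
Point 2:
  Lat: 23′ + 44.67″ = 23.74450′; 0 + 23.74450/60 = 0.395742
  N ⇒ keep positive
  Lon: 173° + 10/60 + 21.1/3600 = 173 + 0.166667 + 0.005861 = 173.172528
  E ⇒ keep positive
Point 3:
  Lat: 7′ + 17.8″ = 7.29667′; 16 + 7.29667/60 = 16.121611
  hemisphere S, so the sign is −
  Lon: 40 + 42/60 + 15.19/3600 = 40.704219
  E → positive
Point 4:
  φ: 16 + 26/60 + 40.12/3600 = 16.444478
  N → positive
  λ: 30° + 8/60 + 23.1/3600 = 30 + 0.133333 + 0.006417 = 30.139750
  W → negative

1. -40.29600, 108.06333
2. 0.39574, 173.17253
3. -16.12161, 40.70422
4. 16.44448, -30.13975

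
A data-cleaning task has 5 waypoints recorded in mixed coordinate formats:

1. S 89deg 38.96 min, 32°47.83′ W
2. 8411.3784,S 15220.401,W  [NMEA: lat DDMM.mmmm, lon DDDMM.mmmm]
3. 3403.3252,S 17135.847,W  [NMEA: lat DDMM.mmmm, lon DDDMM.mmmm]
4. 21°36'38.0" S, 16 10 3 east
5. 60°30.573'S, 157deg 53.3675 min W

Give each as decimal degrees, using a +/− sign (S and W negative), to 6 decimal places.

1. -89.649333, -32.797167
2. -84.189640, -152.340017
3. -34.055420, -171.597450
4. -21.610556, 16.167500
5. -60.509550, -157.889458

Point 1:
  φ: 38.96′ = 0.649333°; total 89.6493333
  S → negative
  Longitude: 47.83′ = 0.797167°; total 32.7971667
  hemisphere W, so the sign is −
Point 2:
  Latitude: split at 2 digits → 84° and 11.3784′; 84 + 11.3784/60 = 84.1896400
  hemisphere S, so the sign is −
  Longitude: split at 3 digits → 152° and 20.401′; 152 + 20.401/60 = 152.3400167
  hemisphere W, so the sign is −
Point 3:
  φ: split at 2 digits → 34° and 3.3252′; 34 + 3.3252/60 = 34.0554200
  hemisphere S, so the sign is −
  λ: degrees = first 3 digits = 171, minutes = 35.847; 171 + 35.847/60 = 171.5974500
  W → negative
Point 4:
  Latitude: 36′ + 38″ = 36.63333′; 21 + 36.63333/60 = 21.6105556
  hemisphere S, so the sign is −
  λ: 16 + 10/60 + 3/3600 = 16.1675000
  E ⇒ keep positive
Point 5:
  φ: 30.573′ = 0.509550°; total 60.5095500
  S ⇒ negate
  λ: 53.3675′ = 0.889458°; total 157.8894583
  W → negative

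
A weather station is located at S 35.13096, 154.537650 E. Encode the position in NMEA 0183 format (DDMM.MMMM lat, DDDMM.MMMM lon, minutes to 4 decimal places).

3507.8576,S / 15432.2590,E

φ: 35° + 0.130960 × 60 = 35° 7.857600′
λ: 154° + 0.537650 × 60 = 154° 32.259000′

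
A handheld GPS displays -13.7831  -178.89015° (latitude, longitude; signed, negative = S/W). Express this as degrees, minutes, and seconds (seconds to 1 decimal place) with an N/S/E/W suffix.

13°46′59.2″ S, 178°53′24.5″ W

Latitude is negative → S; |value| = 13.783100
Latitude: whole degrees 13; 46.98600′ → 46′ and 59.160″
Longitude is negative → W; |value| = 178.890150
Longitude: 0.890150 × 60 = 53.40900′ → 53′, remainder × 60 = 24.540″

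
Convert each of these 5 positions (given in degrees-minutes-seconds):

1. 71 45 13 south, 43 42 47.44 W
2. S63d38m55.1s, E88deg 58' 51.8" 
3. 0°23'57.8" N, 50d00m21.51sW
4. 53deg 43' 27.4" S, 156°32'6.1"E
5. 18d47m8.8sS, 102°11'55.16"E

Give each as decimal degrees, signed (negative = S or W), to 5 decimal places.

1. -71.75361, -43.71318
2. -63.64864, 88.98106
3. 0.39939, -50.00598
4. -53.72428, 156.53503
5. -18.78578, 102.19866

Point 1:
  Lat: 71 + 45/60 + 13/3600 = 71.753611
  hemisphere S, so the sign is −
  Longitude: 43° + 42/60 + 47.44/3600 = 43 + 0.700000 + 0.013178 = 43.713178
  W ⇒ negate
Point 2:
  Latitude: 63 + 38/60 + 55.1/3600 = 63.648639
  S ⇒ negate
  Lon: 58′ + 51.8″ = 58.86333′; 88 + 58.86333/60 = 88.981056
  E ⇒ keep positive
Point 3:
  φ: 0 + 23/60 + 57.8/3600 = 0.399389
  N → positive
  Longitude: 0′ + 21.51″ = 0.35850′; 50 + 0.35850/60 = 50.005975
  W ⇒ negate
Point 4:
  Lat: 53 + 43/60 + 27.4/3600 = 53.724278
  hemisphere S, so the sign is −
  Longitude: 32′ + 6.1″ = 32.10167′; 156 + 32.10167/60 = 156.535028
  E ⇒ keep positive
Point 5:
  Latitude: 47′ + 8.8″ = 47.14667′; 18 + 47.14667/60 = 18.785778
  S → negative
  Longitude: 102 + 11/60 + 55.16/3600 = 102.198656
  E ⇒ keep positive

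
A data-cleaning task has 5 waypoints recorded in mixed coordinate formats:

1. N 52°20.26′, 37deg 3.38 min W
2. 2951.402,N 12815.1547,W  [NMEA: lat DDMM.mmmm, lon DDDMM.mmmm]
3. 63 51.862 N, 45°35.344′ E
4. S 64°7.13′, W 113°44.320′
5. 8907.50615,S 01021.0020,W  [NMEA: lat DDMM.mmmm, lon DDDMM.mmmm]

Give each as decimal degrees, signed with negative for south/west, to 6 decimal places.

Point 1:
  φ: 52 + 20.26/60 = 52.3376667
  N → positive
  Longitude: 37 + 3.38/60 = 37.0563333
  hemisphere W, so the sign is −
Point 2:
  Lat: split at 2 digits → 29° and 51.402′; 29 + 51.402/60 = 29.8567000
  N → positive
  λ: split at 3 digits → 128° and 15.1547′; 128 + 15.1547/60 = 128.2525783
  W ⇒ negate
Point 3:
  φ: 51.862′ = 0.864367°; total 63.8643667
  N → positive
  λ: 45 + 35.344/60 = 45.5890667
  E → positive
Point 4:
  Lat: 64 + 7.13/60 = 64.1188333
  hemisphere S, so the sign is −
  Lon: 44.32′ = 0.738667°; total 113.7386667
  W ⇒ negate
Point 5:
  φ: split at 2 digits → 89° and 7.50615′; 89 + 7.50615/60 = 89.1251025
  S ⇒ negate
  Lon: degrees = first 3 digits = 10, minutes = 21.002; 10 + 21.002/60 = 10.3500333
  hemisphere W, so the sign is −

1. 52.337667, -37.056333
2. 29.856700, -128.252578
3. 63.864367, 45.589067
4. -64.118833, -113.738667
5. -89.125103, -10.350033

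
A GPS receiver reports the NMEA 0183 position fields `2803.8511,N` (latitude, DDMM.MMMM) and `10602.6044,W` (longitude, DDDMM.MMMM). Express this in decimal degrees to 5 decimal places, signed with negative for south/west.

Latitude: split at 2 digits → 28° and 3.8511′; 28 + 3.8511/60 = 28.064185
N → positive
λ: split at 3 digits → 106° and 2.6044′; 106 + 2.6044/60 = 106.043407
W → negative

28.06419, -106.04341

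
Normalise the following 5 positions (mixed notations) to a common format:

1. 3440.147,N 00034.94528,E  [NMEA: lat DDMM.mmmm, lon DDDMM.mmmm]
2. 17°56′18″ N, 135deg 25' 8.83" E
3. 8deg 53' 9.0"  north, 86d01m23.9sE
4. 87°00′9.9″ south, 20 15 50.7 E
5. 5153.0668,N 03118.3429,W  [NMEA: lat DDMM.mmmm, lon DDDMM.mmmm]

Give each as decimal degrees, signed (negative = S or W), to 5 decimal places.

1. 34.66912, 0.58242
2. 17.93833, 135.41912
3. 8.88583, 86.02331
4. -87.00275, 20.26408
5. 51.88445, -31.30572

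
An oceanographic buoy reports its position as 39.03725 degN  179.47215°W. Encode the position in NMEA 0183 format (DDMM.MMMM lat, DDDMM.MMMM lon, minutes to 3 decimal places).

3902.235,N / 17928.329,W

Latitude: fractional part 0.037250 → 2.23500 minutes
λ: 179° + 0.472150 × 60 = 179° 28.32900′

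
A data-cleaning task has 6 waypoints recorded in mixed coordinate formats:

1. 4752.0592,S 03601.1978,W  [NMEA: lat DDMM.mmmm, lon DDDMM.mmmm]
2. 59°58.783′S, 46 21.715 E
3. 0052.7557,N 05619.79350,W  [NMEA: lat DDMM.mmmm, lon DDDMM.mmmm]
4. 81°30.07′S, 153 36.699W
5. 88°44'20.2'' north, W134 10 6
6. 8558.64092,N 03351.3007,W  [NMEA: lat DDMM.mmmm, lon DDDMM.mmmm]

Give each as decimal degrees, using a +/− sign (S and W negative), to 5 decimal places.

1. -47.86765, -36.01996
2. -59.97972, 46.36192
3. 0.87926, -56.32989
4. -81.50117, -153.61165
5. 88.73894, -134.16833
6. 85.97735, -33.85501

Point 1:
  Latitude: split at 2 digits → 47° and 52.0592′; 47 + 52.0592/60 = 47.867653
  S ⇒ negate
  Longitude: split at 3 digits → 036° and 1.1978′; 36 + 1.1978/60 = 36.019963
  hemisphere W, so the sign is −
Point 2:
  Lat: 59 + 58.783/60 = 59.979717
  S ⇒ negate
  Lon: 46 + 21.715/60 = 46.361917
  E → positive
Point 3:
  Lat: split at 2 digits → 00° and 52.7557′; 0 + 52.7557/60 = 0.879262
  N → positive
  Lon: degrees = first 3 digits = 56, minutes = 19.7935; 56 + 19.7935/60 = 56.329892
  W → negative
Point 4:
  Latitude: 81 + 30.07/60 = 81.501167
  S ⇒ negate
  λ: 153 + 36.699/60 = 153.611650
  hemisphere W, so the sign is −
Point 5:
  Latitude: 88° + 44/60 + 20.2/3600 = 88 + 0.733333 + 0.005611 = 88.738944
  N → positive
  Lon: 134 + 10/60 + 6/3600 = 134.168333
  hemisphere W, so the sign is −
Point 6:
  Latitude: split at 2 digits → 85° and 58.64092′; 85 + 58.64092/60 = 85.977349
  N ⇒ keep positive
  Longitude: degrees = first 3 digits = 33, minutes = 51.3007; 33 + 51.3007/60 = 33.855012
  W ⇒ negate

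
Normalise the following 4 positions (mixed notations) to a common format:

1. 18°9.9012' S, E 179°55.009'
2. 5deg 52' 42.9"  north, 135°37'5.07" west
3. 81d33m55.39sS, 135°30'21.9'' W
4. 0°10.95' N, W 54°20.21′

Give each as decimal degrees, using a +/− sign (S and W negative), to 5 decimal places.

1. -18.16502, 179.91682
2. 5.87858, -135.61808
3. -81.56539, -135.50608
4. 0.18250, -54.33683

Point 1:
  Latitude: 18 + 9.9012/60 = 18.165020
  hemisphere S, so the sign is −
  Lon: 55.009′ = 0.916817°; total 179.916817
  E → positive
Point 2:
  Latitude: 5° + 52/60 + 42.9/3600 = 5 + 0.866667 + 0.011917 = 5.878583
  N → positive
  Lon: 135 + 37/60 + 5.07/3600 = 135.618075
  W ⇒ negate
Point 3:
  φ: 33′ + 55.39″ = 33.92317′; 81 + 33.92317/60 = 81.565386
  S → negative
  Lon: 30′ + 21.9″ = 30.36500′; 135 + 30.36500/60 = 135.506083
  W ⇒ negate
Point 4:
  φ: 0 + 10.95/60 = 0.182500
  N ⇒ keep positive
  λ: 54 + 20.21/60 = 54.336833
  hemisphere W, so the sign is −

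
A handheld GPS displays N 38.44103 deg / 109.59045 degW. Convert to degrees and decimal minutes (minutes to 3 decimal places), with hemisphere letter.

Latitude: minutes = (38.441030 − 38) × 60 = 26.46180
λ: 109° + 0.590450 × 60 = 109° 35.42700′

38° 26.462′ N, 109° 35.427′ W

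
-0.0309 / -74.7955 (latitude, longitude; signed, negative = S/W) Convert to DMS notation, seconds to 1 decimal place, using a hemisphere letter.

0°01′51.2″ S, 74°47′43.8″ W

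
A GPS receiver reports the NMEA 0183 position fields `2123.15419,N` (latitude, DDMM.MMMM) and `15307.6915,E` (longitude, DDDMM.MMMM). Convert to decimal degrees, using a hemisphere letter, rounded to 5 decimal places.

21.38590° N, 153.12819° E

Lat: degrees = first 2 digits = 21, minutes = 23.15419; 21 + 23.15419/60 = 21.385903
λ: split at 3 digits → 153° and 7.6915′; 153 + 7.6915/60 = 153.128192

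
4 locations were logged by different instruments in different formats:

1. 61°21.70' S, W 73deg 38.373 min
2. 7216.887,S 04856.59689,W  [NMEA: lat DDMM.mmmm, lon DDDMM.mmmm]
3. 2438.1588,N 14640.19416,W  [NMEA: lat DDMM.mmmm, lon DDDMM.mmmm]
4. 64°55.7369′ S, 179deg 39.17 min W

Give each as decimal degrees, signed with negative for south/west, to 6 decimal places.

Point 1:
  Lat: 61 + 21.7/60 = 61.3616667
  S ⇒ negate
  Lon: 38.373′ = 0.639550°; total 73.6395500
  W ⇒ negate
Point 2:
  φ: split at 2 digits → 72° and 16.887′; 72 + 16.887/60 = 72.2814500
  hemisphere S, so the sign is −
  λ: split at 3 digits → 048° and 56.59689′; 48 + 56.59689/60 = 48.9432815
  W → negative
Point 3:
  Latitude: degrees = first 2 digits = 24, minutes = 38.1588; 24 + 38.1588/60 = 24.6359800
  N ⇒ keep positive
  λ: degrees = first 3 digits = 146, minutes = 40.19416; 146 + 40.19416/60 = 146.6699027
  hemisphere W, so the sign is −
Point 4:
  φ: 55.7369′ = 0.928948°; total 64.9289483
  hemisphere S, so the sign is −
  λ: 179 + 39.17/60 = 179.6528333
  W ⇒ negate

1. -61.361667, -73.639550
2. -72.281450, -48.943282
3. 24.635980, -146.669903
4. -64.928948, -179.652833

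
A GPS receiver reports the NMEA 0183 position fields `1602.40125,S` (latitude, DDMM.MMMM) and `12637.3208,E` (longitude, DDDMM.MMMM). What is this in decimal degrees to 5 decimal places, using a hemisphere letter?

16.04002° S, 126.62201° E

φ: degrees = first 2 digits = 16, minutes = 2.40125; 16 + 2.40125/60 = 16.040021
Lon: split at 3 digits → 126° and 37.3208′; 126 + 37.3208/60 = 126.622013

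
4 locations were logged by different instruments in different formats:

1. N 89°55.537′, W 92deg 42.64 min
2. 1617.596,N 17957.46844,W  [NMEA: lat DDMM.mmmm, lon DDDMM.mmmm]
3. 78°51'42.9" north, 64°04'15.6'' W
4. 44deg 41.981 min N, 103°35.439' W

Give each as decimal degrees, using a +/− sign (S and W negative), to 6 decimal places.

1. 89.925617, -92.710667
2. 16.293267, -179.957807
3. 78.861917, -64.071000
4. 44.699683, -103.590650

Point 1:
  Lat: 89 + 55.537/60 = 89.9256167
  N → positive
  Longitude: 92 + 42.64/60 = 92.7106667
  hemisphere W, so the sign is −
Point 2:
  φ: degrees = first 2 digits = 16, minutes = 17.596; 16 + 17.596/60 = 16.2932667
  N ⇒ keep positive
  λ: split at 3 digits → 179° and 57.46844′; 179 + 57.46844/60 = 179.9578073
  W → negative
Point 3:
  Latitude: 78° + 51/60 + 42.9/3600 = 78 + 0.850000 + 0.011917 = 78.8619167
  N ⇒ keep positive
  λ: 4′ + 15.6″ = 4.26000′; 64 + 4.26000/60 = 64.0710000
  hemisphere W, so the sign is −
Point 4:
  φ: 41.981′ = 0.699683°; total 44.6996833
  N ⇒ keep positive
  λ: 35.439′ = 0.590650°; total 103.5906500
  W → negative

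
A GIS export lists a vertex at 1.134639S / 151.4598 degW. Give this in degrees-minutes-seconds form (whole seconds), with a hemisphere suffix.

Lat: 0.134639 × 60 = 8.07834′ → 8′, remainder × 60 = 4.70″
Lon: 0.459800 × 60 = 27.58800′ → 27′, remainder × 60 = 35.28″

1°08′5″ S, 151°27′35″ W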